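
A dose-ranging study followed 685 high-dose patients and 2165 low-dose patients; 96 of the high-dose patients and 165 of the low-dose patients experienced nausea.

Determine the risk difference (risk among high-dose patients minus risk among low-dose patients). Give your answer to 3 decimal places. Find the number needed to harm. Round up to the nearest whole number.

risk, high-dose patients = 96/685 = 0.1401
risk, low-dose patients = 165/2165 = 0.0762
risk difference = 0.1401 − 0.0762 = 0.064
absolute risk difference = 0.063934
1 / 0.063934 = 15.641 → round up → 16

RD = 0.064; NNH = 16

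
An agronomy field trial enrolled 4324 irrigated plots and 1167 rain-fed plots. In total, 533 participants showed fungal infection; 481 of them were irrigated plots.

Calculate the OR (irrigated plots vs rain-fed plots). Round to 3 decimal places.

OR: 2.684

irrigated plots without the outcome: 4324 − 481 = 3843
rain-fed plots with the outcome: 533 − 481 = 52
rain-fed plots without the outcome: 1167 − 52 = 1115
odds, irrigated plots = 481/3843 = 0.12516
odds, rain-fed plots = 52/1115 = 0.04664
OR = 0.12516 / 0.04664 = 2.684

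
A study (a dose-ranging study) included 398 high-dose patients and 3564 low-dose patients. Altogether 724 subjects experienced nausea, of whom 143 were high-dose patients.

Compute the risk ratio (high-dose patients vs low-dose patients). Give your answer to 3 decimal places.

high-dose patients without the outcome: 398 − 143 = 255
low-dose patients with the outcome: 724 − 143 = 581
low-dose patients without the outcome: 3564 − 581 = 2983
risk, high-dose patients = 143/398 = 0.3593
risk, low-dose patients = 581/3564 = 0.1630
RR = 0.3593 / 0.1630 = 2.204

2.204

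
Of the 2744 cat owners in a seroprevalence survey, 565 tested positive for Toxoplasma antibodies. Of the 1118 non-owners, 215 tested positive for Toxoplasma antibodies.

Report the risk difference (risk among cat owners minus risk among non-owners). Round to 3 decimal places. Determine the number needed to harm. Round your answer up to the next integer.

risk, cat owners = 565/2744 = 0.2059
risk, non-owners = 215/1118 = 0.1923
risk difference = 0.2059 − 0.1923 = 0.014
absolute risk difference = 0.013596
1 / 0.013596 = 73.551 → round up → 74

RD = 0.014; NNH = 74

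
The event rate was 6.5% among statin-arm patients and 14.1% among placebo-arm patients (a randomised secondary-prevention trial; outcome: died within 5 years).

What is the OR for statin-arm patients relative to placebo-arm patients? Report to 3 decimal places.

odds, statin-arm patients = 0.0650/0.9350 = 0.0695
odds, placebo-arm patients = 0.1410/0.8590 = 0.1641
OR = 0.0695 / 0.1641 = 0.424

0.424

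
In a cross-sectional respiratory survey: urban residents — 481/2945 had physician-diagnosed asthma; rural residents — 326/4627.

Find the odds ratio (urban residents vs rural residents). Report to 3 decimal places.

OR = (481 × 4301) / (2464 × 326) = 2068781/803264 ≈ 2.575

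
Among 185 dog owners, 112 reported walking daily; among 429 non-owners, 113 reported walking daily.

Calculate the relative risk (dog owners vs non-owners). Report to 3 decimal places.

RR ≈ 2.298

risk, dog owners = 112/185 = 0.6054
risk, non-owners = 113/429 = 0.2634
RR = 0.6054 / 0.2634 = 2.298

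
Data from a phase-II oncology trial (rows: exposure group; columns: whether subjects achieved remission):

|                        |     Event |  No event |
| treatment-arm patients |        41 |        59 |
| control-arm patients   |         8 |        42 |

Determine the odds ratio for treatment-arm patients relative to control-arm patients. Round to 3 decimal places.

odds, treatment-arm patients = 41/59 = 0.6949
odds, control-arm patients = 8/42 = 0.1905
OR = 0.6949 / 0.1905 = 3.648

OR ≈ 3.648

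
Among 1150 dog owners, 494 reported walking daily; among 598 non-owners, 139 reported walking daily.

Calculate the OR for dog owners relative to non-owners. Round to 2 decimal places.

OR = (494 × 459) / (656 × 139) = 226746/91184 ≈ 2.49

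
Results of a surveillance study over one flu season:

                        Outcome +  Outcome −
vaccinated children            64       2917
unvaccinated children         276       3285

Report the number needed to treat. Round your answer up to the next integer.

risk, vaccinated children = 64/2981 = 0.021469
risk, unvaccinated children = 276/3561 = 0.077506
absolute risk difference = 0.056037
1 / 0.056037 = 17.845 → round up → 18

18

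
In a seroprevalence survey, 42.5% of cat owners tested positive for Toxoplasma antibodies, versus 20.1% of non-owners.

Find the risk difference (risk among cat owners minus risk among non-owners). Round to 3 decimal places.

risk difference = 0.4250 − 0.2010 = 0.224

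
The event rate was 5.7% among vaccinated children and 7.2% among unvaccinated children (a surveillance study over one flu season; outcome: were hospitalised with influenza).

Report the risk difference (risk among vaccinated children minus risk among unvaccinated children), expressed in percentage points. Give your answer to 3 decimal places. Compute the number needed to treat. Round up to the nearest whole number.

risk difference = 0.0570 − 0.0720 = -0.0150 → -1.500 percentage points
absolute risk difference = 0.015000
1 / 0.015000 = 66.667 → round up → 67

RD = -1.500; NNT = 67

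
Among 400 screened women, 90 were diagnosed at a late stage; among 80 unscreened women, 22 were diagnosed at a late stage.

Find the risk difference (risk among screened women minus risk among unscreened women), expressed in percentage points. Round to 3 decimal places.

risk, screened women = 90/400 = 0.2250
risk, unscreened women = 22/80 = 0.2750
risk difference = 0.2250 − 0.2750 = -0.0500 → -5.000 percentage points

-5.000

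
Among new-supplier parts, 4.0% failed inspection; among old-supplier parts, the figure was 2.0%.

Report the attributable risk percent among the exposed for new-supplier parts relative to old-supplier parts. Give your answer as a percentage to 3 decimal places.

AR% = (0.04000 − 0.02000) / 0.04000 = 0.5000 → 50.000%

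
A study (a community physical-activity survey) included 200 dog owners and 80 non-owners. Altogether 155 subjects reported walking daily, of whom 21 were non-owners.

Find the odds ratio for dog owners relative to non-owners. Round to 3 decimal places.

OR ≈ 5.704

dog owners with the outcome: 155 − 21 = 134
dog owners without the outcome: 200 − 134 = 66
non-owners without the outcome: 80 − 21 = 59
OR = (134 × 59) / (66 × 21) = 7906/1386 ≈ 5.704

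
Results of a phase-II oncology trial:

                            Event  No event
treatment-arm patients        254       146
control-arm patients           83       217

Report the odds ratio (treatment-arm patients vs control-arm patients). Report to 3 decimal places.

OR = (254 × 217) / (146 × 83) = 55118/12118 ≈ 4.548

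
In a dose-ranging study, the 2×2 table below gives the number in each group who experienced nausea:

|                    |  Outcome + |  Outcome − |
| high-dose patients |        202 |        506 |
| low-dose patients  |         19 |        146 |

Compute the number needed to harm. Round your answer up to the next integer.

risk, high-dose patients = 202/708 = 0.285311
risk, low-dose patients = 19/165 = 0.115152
absolute risk difference = 0.170159
1 / 0.170159 = 5.877 → round up → 6

NNH = 6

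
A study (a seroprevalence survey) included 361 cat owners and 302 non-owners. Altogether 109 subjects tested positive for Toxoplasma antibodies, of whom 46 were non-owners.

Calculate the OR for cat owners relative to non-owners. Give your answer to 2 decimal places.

1.18

cat owners with the outcome: 109 − 46 = 63
cat owners without the outcome: 361 − 63 = 298
non-owners without the outcome: 302 − 46 = 256
OR = (63 × 256) / (298 × 46) = 16128/13708 ≈ 1.18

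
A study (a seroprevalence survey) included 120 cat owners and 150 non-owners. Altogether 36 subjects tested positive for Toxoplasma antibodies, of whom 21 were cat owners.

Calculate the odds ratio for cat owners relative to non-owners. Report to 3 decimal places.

cat owners without the outcome: 120 − 21 = 99
non-owners with the outcome: 36 − 21 = 15
non-owners without the outcome: 150 − 15 = 135
OR = (21 × 135) / (99 × 15) = 2835/1485 ≈ 1.909

1.909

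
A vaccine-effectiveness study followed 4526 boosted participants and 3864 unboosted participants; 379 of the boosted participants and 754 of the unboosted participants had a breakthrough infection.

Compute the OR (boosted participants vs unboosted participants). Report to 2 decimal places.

OR = (379 × 3110) / (4147 × 754) = 1178690/3126838 ≈ 0.38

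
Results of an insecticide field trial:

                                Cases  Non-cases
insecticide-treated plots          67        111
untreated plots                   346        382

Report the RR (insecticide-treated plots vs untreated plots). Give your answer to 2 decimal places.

risk, insecticide-treated plots = 67/178 = 0.3764
risk, untreated plots = 346/728 = 0.4753
RR = 0.3764 / 0.4753 = 0.79

0.79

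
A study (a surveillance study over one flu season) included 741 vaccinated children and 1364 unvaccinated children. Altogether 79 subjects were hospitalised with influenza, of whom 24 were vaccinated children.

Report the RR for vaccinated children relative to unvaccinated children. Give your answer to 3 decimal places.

RR: 0.803

vaccinated children without the outcome: 741 − 24 = 717
unvaccinated children with the outcome: 79 − 24 = 55
unvaccinated children without the outcome: 1364 − 55 = 1309
risk, vaccinated children = 24/741 = 0.03239
risk, unvaccinated children = 55/1364 = 0.04032
RR = 0.03239 / 0.04032 = 0.803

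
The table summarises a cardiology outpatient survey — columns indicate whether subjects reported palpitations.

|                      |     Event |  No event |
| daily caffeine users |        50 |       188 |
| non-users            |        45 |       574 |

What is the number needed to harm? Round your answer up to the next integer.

risk, daily caffeine users = 50/238 = 0.210084
risk, non-users = 45/619 = 0.072698
absolute risk difference = 0.137386
1 / 0.137386 = 7.279 → round up → 8

8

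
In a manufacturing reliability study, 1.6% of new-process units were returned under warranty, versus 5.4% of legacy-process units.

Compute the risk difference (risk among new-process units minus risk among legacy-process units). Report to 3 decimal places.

risk difference = 0.01600 − 0.05400 = -0.038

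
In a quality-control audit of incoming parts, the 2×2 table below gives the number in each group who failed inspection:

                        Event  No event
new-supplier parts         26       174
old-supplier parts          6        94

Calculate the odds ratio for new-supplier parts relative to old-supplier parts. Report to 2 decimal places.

odds, new-supplier parts = 26/174 = 0.1494
odds, old-supplier parts = 6/94 = 0.0638
OR = 0.1494 / 0.0638 = 2.34

OR ≈ 2.34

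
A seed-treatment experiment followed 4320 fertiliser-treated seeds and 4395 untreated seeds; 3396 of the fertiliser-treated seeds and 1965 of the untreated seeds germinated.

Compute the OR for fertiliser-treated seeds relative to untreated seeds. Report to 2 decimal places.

odds, fertiliser-treated seeds = 3396/924 = 3.6753
odds, untreated seeds = 1965/2430 = 0.8086
OR = 3.6753 / 0.8086 = 4.55

4.55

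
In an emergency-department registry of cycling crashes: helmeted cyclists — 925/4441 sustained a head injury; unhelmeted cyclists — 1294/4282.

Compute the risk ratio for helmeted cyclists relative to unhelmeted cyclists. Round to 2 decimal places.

0.69

risk, helmeted cyclists = 925/4441 = 0.2083
risk, unhelmeted cyclists = 1294/4282 = 0.3022
RR = 0.2083 / 0.3022 = 0.69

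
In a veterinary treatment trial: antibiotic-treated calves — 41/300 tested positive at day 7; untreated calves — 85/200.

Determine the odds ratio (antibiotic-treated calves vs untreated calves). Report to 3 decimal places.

OR = (41 × 115) / (259 × 85) = 4715/22015 ≈ 0.214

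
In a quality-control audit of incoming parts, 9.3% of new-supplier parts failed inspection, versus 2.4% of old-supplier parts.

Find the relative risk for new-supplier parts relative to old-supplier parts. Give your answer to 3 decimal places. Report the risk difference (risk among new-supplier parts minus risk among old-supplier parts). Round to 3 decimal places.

RR = 3.875; RD = 0.069

RR = 0.09300 / 0.02400 = 3.875
risk difference = 0.09300 − 0.02400 = 0.069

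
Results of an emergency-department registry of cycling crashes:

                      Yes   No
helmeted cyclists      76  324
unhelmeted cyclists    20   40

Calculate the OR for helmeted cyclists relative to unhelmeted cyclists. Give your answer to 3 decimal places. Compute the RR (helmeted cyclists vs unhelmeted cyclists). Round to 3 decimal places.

odds, helmeted cyclists = 76/324 = 0.2346
odds, unhelmeted cyclists = 20/40 = 0.5000
OR = 0.2346 / 0.5000 = 0.469
risk, helmeted cyclists = 76/400 = 0.1900
risk, unhelmeted cyclists = 20/60 = 0.3333
RR = 0.1900 / 0.3333 = 0.570

OR = 0.469; RR = 0.570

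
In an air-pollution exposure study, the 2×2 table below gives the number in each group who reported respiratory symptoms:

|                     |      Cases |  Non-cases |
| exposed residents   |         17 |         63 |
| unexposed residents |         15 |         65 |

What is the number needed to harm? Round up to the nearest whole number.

risk, exposed residents = 17/80 = 0.212500
risk, unexposed residents = 15/80 = 0.187500
absolute risk difference = 0.025000
1 / 0.025000 = 40.000 → round up → 40

NNH ≈ 40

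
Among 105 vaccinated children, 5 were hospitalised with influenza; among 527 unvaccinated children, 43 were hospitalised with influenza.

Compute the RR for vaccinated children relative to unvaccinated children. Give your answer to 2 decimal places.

risk, vaccinated children = 5/105 = 0.04762
risk, unvaccinated children = 43/527 = 0.08159
RR = 0.04762 / 0.08159 = 0.58

RR = 0.58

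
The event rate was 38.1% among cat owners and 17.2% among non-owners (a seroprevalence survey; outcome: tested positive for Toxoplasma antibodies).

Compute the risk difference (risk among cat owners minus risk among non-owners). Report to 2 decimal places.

risk difference = 0.3810 − 0.1720 = 0.21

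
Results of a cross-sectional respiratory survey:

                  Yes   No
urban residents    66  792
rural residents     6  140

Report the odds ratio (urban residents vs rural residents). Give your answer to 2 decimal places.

OR = (66 × 140) / (792 × 6) = 9240/4752 ≈ 1.94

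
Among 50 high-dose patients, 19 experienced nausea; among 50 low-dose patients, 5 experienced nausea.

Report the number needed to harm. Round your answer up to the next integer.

risk, high-dose patients = 19/50 = 0.380000
risk, low-dose patients = 5/50 = 0.100000
absolute risk difference = 0.280000
1 / 0.280000 = 3.571 → round up → 4

NNH ≈ 4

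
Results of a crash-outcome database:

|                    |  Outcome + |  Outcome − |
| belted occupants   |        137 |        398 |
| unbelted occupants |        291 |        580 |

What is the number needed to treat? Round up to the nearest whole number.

risk, belted occupants = 137/535 = 0.256075
risk, unbelted occupants = 291/871 = 0.334099
absolute risk difference = 0.078024
1 / 0.078024 = 12.817 → round up → 13

13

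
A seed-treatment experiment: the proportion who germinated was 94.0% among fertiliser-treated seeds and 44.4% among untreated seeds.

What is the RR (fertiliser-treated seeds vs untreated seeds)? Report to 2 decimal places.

RR = 0.9400 / 0.4440 = 2.12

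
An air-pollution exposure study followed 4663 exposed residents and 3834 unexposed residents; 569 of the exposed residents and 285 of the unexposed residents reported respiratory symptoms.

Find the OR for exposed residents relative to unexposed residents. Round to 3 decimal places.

odds, exposed residents = 569/4094 = 0.1390
odds, unexposed residents = 285/3549 = 0.0803
OR = 0.1390 / 0.0803 = 1.731

1.731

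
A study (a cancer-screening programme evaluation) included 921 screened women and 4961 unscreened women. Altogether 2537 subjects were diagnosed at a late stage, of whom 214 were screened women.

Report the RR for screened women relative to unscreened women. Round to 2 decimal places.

screened women without the outcome: 921 − 214 = 707
unscreened women with the outcome: 2537 − 214 = 2323
unscreened women without the outcome: 4961 − 2323 = 2638
risk, screened women = 214/921 = 0.2324
risk, unscreened women = 2323/4961 = 0.4683
RR = 0.2324 / 0.4683 = 0.50

0.50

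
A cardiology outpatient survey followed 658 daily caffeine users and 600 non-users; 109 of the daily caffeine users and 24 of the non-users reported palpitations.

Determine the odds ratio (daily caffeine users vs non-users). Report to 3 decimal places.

OR = (109 × 576) / (549 × 24) = 62784/13176 ≈ 4.765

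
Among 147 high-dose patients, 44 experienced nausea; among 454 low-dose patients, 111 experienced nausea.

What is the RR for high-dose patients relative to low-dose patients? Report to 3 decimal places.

RR = 1.224

risk, high-dose patients = 44/147 = 0.2993
risk, low-dose patients = 111/454 = 0.2445
RR = 0.2993 / 0.2445 = 1.224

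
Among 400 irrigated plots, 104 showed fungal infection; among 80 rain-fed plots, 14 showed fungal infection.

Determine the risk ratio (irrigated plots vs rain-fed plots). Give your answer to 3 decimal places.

1.486

risk, irrigated plots = 104/400 = 0.2600
risk, rain-fed plots = 14/80 = 0.1750
RR = 0.2600 / 0.1750 = 1.486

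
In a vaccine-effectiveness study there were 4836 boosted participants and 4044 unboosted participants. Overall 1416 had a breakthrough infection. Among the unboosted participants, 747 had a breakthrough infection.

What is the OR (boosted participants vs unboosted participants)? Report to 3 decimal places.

boosted participants with the outcome: 1416 − 747 = 669
boosted participants without the outcome: 4836 − 669 = 4167
unboosted participants without the outcome: 4044 − 747 = 3297
OR = (669 × 3297) / (4167 × 747) = 2205693/3112749 ≈ 0.709

0.709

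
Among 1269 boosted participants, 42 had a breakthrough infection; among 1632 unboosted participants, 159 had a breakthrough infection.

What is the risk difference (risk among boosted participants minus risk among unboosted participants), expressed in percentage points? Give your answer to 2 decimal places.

risk, boosted participants = 42/1269 = 0.03310
risk, unboosted participants = 159/1632 = 0.09743
risk difference = 0.03310 − 0.09743 = -0.06433 → -6.43 percentage points

-6.43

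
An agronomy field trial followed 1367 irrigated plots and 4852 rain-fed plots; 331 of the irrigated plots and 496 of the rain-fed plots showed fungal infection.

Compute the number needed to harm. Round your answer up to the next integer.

risk, irrigated plots = 331/1367 = 0.242136
risk, rain-fed plots = 496/4852 = 0.102226
absolute risk difference = 0.139910
1 / 0.139910 = 7.147 → round up → 8

NNH ≈ 8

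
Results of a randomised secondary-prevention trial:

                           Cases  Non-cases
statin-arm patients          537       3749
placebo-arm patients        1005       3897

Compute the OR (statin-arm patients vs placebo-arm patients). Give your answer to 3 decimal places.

OR = (537 × 3897) / (3749 × 1005) = 2092689/3767745 ≈ 0.555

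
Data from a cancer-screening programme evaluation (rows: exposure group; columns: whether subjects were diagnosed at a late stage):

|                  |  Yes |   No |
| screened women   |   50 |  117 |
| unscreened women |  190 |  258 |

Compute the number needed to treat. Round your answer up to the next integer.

risk, screened women = 50/167 = 0.299401
risk, unscreened women = 190/448 = 0.424107
absolute risk difference = 0.124706
1 / 0.124706 = 8.019 → round up → 9

9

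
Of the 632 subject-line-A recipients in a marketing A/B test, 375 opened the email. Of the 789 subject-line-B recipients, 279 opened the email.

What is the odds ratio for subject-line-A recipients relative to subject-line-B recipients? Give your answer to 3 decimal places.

OR = (375 × 510) / (257 × 279) = 191250/71703 ≈ 2.667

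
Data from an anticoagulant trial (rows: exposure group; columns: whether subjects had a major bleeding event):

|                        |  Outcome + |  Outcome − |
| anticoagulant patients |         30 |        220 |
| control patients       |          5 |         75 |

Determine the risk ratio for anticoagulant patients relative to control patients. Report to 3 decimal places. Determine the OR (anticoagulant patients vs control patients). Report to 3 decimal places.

risk, anticoagulant patients = 30/250 = 0.1200
risk, control patients = 5/80 = 0.0625
RR = 0.1200 / 0.0625 = 1.920
OR = (30 × 75) / (220 × 5) = 2250/1100 ≈ 2.045

RR = 1.920; OR = 2.045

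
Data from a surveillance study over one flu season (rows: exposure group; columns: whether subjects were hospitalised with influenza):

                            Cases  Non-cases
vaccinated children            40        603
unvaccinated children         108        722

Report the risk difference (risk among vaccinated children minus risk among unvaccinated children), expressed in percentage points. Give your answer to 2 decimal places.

risk, vaccinated children = 40/643 = 0.0622
risk, unvaccinated children = 108/830 = 0.1301
risk difference = 0.0622 − 0.1301 = -0.0679 → -6.79 percentage points

-6.79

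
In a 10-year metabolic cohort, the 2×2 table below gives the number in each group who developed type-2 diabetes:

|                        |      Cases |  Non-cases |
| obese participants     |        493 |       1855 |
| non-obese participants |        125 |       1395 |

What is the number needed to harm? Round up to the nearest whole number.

8

risk, obese participants = 493/2348 = 0.209966
risk, non-obese participants = 125/1520 = 0.082237
absolute risk difference = 0.127729
1 / 0.127729 = 7.829 → round up → 8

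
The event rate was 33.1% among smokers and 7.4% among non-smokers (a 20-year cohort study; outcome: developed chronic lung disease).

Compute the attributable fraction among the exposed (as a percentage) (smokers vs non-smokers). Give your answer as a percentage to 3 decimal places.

AR% = (0.3310 − 0.0740) / 0.3310 = 0.7764 → 77.644%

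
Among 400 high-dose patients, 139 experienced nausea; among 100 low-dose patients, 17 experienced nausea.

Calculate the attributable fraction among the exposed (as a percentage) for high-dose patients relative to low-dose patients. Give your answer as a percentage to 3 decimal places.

AR% = 51.079%

risk, high-dose patients = 139/400 = 0.3475
risk, low-dose patients = 17/100 = 0.1700
AR% = (0.3475 − 0.1700) / 0.3475 = 0.5108 → 51.079%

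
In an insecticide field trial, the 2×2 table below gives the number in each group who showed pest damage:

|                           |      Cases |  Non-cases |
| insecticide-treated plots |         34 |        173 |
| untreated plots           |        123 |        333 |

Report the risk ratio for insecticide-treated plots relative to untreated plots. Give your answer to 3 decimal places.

RR: 0.609

risk, insecticide-treated plots = 34/207 = 0.1643
risk, untreated plots = 123/456 = 0.2697
RR = 0.1643 / 0.2697 = 0.609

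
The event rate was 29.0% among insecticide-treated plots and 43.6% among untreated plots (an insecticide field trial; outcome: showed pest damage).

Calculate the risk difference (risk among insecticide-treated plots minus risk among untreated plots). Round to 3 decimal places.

risk difference = 0.2900 − 0.4360 = -0.146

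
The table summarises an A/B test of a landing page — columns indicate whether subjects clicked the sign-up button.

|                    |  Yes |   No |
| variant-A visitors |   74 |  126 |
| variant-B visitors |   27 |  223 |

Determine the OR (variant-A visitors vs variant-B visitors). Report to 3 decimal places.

OR = (74 × 223) / (126 × 27) = 16502/3402 ≈ 4.851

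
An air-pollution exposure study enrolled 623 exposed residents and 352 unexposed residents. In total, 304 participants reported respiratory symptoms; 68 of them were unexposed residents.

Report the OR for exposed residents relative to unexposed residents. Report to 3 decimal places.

OR: 2.547

exposed residents with the outcome: 304 − 68 = 236
exposed residents without the outcome: 623 − 236 = 387
unexposed residents without the outcome: 352 − 68 = 284
OR = (236 × 284) / (387 × 68) = 67024/26316 ≈ 2.547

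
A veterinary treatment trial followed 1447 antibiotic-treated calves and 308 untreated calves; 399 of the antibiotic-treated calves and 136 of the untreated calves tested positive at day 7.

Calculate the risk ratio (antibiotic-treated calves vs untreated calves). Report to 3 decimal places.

risk, antibiotic-treated calves = 399/1447 = 0.2757
risk, untreated calves = 136/308 = 0.4416
RR = 0.2757 / 0.4416 = 0.624

0.624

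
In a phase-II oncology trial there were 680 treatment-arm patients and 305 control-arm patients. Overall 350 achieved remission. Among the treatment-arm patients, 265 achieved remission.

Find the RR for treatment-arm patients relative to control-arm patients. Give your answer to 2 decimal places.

RR = 1.40

treatment-arm patients without the outcome: 680 − 265 = 415
control-arm patients with the outcome: 350 − 265 = 85
control-arm patients without the outcome: 305 − 85 = 220
risk, treatment-arm patients = 265/680 = 0.3897
risk, control-arm patients = 85/305 = 0.2787
RR = 0.3897 / 0.2787 = 1.40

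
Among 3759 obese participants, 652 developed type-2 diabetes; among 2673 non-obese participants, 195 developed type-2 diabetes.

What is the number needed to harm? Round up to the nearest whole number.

NNH: 10

risk, obese participants = 652/3759 = 0.173450
risk, non-obese participants = 195/2673 = 0.072952
absolute risk difference = 0.100499
1 / 0.100499 = 9.950 → round up → 10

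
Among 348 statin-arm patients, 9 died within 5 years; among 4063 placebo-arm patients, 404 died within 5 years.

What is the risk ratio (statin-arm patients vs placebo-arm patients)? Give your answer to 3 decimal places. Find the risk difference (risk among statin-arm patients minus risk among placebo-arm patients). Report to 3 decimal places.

RR = 0.260; RD = -0.074

risk, statin-arm patients = 9/348 = 0.02586
risk, placebo-arm patients = 404/4063 = 0.09943
RR = 0.02586 / 0.09943 = 0.260
risk difference = 0.02586 − 0.09943 = -0.074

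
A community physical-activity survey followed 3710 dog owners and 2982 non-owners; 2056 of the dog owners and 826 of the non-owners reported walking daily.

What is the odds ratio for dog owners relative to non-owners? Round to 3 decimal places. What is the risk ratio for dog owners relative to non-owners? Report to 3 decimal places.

OR = 3.245; RR = 2.001

OR = (2056 × 2156) / (1654 × 826) = 4432736/1366204 ≈ 3.245
risk, dog owners = 2056/3710 = 0.5542
risk, non-owners = 826/2982 = 0.2770
RR = 0.5542 / 0.2770 = 2.001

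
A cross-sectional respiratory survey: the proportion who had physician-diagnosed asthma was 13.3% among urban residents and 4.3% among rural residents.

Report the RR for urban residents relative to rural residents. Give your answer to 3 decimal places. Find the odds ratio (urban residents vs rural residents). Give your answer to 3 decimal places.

RR = 3.093; OR = 3.414

RR = 0.13300 / 0.04300 = 3.093
odds, urban residents = 0.13300/0.86700 = 0.15340
odds, rural residents = 0.04300/0.95700 = 0.04493
OR = 0.15340 / 0.04493 = 3.414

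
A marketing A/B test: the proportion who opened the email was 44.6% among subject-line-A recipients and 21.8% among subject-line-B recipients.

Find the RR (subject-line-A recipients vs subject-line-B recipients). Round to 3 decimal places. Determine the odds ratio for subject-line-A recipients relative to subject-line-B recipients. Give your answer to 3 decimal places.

RR = 2.046; OR = 2.888

RR = 0.4460 / 0.2180 = 2.046
odds, subject-line-A recipients = 0.4460/0.5540 = 0.8051
odds, subject-line-B recipients = 0.2180/0.7820 = 0.2788
OR = 0.8051 / 0.2788 = 2.888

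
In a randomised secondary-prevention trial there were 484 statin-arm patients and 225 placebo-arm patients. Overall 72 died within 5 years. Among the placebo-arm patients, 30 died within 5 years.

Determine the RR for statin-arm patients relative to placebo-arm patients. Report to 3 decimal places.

statin-arm patients with the outcome: 72 − 30 = 42
statin-arm patients without the outcome: 484 − 42 = 442
placebo-arm patients without the outcome: 225 − 30 = 195
risk, statin-arm patients = 42/484 = 0.0868
risk, placebo-arm patients = 30/225 = 0.1333
RR = 0.0868 / 0.1333 = 0.651

RR = 0.651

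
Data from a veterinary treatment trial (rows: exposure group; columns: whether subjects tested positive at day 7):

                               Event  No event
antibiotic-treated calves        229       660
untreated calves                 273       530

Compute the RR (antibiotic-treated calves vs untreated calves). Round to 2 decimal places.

RR: 0.76

risk, antibiotic-treated calves = 229/889 = 0.2576
risk, untreated calves = 273/803 = 0.3400
RR = 0.2576 / 0.3400 = 0.76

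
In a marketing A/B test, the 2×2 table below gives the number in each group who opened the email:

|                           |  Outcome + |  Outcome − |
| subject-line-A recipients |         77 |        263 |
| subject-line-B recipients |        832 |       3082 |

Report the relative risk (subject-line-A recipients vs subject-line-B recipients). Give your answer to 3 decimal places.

risk, subject-line-A recipients = 77/340 = 0.2265
risk, subject-line-B recipients = 832/3914 = 0.2126
RR = 0.2265 / 0.2126 = 1.065

1.065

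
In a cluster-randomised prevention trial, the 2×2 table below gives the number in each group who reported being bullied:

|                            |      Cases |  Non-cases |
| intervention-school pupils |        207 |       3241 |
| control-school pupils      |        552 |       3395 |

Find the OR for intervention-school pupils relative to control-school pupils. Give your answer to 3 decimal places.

0.393

odds, intervention-school pupils = 207/3241 = 0.0639
odds, control-school pupils = 552/3395 = 0.1626
OR = 0.0639 / 0.1626 = 0.393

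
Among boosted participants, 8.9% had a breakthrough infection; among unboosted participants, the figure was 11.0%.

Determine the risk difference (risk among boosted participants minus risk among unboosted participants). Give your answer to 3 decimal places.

risk difference = 0.0890 − 0.1100 = -0.021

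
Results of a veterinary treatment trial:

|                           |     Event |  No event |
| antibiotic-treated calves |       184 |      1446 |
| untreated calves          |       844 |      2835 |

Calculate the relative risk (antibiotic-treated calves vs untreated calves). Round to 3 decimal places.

risk, antibiotic-treated calves = 184/1630 = 0.1129
risk, untreated calves = 844/3679 = 0.2294
RR = 0.1129 / 0.2294 = 0.492

RR = 0.492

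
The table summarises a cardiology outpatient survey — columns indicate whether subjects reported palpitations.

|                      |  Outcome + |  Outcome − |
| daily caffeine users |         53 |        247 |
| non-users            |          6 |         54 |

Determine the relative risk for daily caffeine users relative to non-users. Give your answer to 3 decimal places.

1.767

risk, daily caffeine users = 53/300 = 0.1767
risk, non-users = 6/60 = 0.1000
RR = 0.1767 / 0.1000 = 1.767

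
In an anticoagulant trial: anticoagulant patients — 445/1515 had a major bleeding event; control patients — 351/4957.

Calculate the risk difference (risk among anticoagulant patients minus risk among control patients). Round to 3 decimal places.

risk, anticoagulant patients = 445/1515 = 0.2937
risk, control patients = 351/4957 = 0.0708
risk difference = 0.2937 − 0.0708 = 0.223

0.223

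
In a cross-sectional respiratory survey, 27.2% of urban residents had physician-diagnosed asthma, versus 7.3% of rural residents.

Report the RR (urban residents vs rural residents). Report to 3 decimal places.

RR = 0.2720 / 0.0730 = 3.726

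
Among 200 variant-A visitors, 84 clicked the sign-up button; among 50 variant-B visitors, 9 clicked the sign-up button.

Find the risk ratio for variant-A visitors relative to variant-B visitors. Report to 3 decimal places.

risk, variant-A visitors = 84/200 = 0.4200
risk, variant-B visitors = 9/50 = 0.1800
RR = 0.4200 / 0.1800 = 2.333

RR ≈ 2.333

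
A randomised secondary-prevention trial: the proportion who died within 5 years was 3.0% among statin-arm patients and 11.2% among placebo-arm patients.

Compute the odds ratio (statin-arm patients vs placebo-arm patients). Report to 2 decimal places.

0.25

odds, statin-arm patients = 0.03000/0.97000 = 0.03093
odds, placebo-arm patients = 0.11200/0.88800 = 0.12613
OR = 0.03093 / 0.12613 = 0.25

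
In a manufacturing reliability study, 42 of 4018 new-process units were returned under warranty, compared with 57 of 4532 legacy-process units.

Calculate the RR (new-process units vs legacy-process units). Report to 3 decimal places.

RR = 0.831

risk, new-process units = 42/4018 = 0.01045
risk, legacy-process units = 57/4532 = 0.01258
RR = 0.01045 / 0.01258 = 0.831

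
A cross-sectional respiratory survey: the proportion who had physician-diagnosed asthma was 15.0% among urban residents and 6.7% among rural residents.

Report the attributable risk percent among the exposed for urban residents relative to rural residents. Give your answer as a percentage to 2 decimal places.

AR% = (0.1500 − 0.0670) / 0.1500 = 0.5533 → 55.33%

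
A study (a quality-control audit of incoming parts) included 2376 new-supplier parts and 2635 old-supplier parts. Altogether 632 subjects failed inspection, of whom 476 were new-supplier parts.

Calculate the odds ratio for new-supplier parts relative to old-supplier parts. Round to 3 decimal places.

new-supplier parts without the outcome: 2376 − 476 = 1900
old-supplier parts with the outcome: 632 − 476 = 156
old-supplier parts without the outcome: 2635 − 156 = 2479
OR = (476 × 2479) / (1900 × 156) = 1180004/296400 ≈ 3.981

OR: 3.981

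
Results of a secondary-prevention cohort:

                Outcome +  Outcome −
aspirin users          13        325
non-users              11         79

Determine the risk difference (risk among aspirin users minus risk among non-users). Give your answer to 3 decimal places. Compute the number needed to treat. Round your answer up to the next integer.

risk, aspirin users = 13/338 = 0.03846
risk, non-users = 11/90 = 0.12222
risk difference = 0.03846 − 0.12222 = -0.084
absolute risk difference = 0.083761
1 / 0.083761 = 11.939 → round up → 12

RD = -0.084; NNT = 12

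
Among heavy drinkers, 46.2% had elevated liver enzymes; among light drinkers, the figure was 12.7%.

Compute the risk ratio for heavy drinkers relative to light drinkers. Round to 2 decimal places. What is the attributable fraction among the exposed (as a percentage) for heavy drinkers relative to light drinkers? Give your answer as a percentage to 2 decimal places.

RR = 0.4620 / 0.1270 = 3.64
AR% = (0.4620 − 0.1270) / 0.4620 = 0.7251 → 72.51%

RR = 3.64; AR% = 72.51%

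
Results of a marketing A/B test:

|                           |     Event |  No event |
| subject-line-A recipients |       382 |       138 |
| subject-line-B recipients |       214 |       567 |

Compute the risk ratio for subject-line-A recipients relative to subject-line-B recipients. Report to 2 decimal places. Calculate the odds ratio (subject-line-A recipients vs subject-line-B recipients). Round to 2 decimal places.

RR = 2.68; OR = 7.33

risk, subject-line-A recipients = 382/520 = 0.7346
risk, subject-line-B recipients = 214/781 = 0.2740
RR = 0.7346 / 0.2740 = 2.68
odds, subject-line-A recipients = 382/138 = 2.7681
odds, subject-line-B recipients = 214/567 = 0.3774
OR = 2.7681 / 0.3774 = 7.33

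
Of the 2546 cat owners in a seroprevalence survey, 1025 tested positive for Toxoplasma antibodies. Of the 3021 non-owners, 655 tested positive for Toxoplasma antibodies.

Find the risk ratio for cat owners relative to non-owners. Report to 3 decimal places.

risk, cat owners = 1025/2546 = 0.4026
risk, non-owners = 655/3021 = 0.2168
RR = 0.4026 / 0.2168 = 1.857

1.857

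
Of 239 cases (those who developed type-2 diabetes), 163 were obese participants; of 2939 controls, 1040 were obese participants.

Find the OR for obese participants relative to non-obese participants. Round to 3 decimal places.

OR = (163 × 1899) / (1040 × 76) = 309537/79040 ≈ 3.916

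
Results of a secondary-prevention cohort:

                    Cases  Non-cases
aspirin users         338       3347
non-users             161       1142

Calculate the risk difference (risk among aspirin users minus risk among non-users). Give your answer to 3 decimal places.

-0.032

risk, aspirin users = 338/3685 = 0.0917
risk, non-users = 161/1303 = 0.1236
risk difference = 0.0917 − 0.1236 = -0.032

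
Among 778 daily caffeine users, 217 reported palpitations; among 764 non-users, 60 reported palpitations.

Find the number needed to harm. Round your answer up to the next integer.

risk, daily caffeine users = 217/778 = 0.278920
risk, non-users = 60/764 = 0.078534
absolute risk difference = 0.200386
1 / 0.200386 = 4.990 → round up → 5

NNH ≈ 5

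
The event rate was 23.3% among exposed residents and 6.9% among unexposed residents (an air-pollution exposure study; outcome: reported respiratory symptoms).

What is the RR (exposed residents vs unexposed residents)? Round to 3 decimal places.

RR = 0.2330 / 0.0690 = 3.377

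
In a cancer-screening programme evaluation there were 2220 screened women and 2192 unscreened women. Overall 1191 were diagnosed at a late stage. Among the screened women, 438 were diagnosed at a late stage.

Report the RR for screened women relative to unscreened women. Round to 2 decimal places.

screened women without the outcome: 2220 − 438 = 1782
unscreened women with the outcome: 1191 − 438 = 753
unscreened women without the outcome: 2192 − 753 = 1439
risk, screened women = 438/2220 = 0.1973
risk, unscreened women = 753/2192 = 0.3435
RR = 0.1973 / 0.3435 = 0.57

RR = 0.57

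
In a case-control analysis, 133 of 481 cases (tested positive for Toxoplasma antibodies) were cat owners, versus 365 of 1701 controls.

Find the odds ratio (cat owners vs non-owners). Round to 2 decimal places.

OR ≈ 1.40

odds, cat owners = 133/365 = 0.3644
odds, non-owners = 348/1336 = 0.2605
OR = 0.3644 / 0.2605 = 1.40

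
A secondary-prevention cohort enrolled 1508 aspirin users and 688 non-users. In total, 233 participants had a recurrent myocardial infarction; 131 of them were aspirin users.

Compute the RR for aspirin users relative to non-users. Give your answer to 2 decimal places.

aspirin users without the outcome: 1508 − 131 = 1377
non-users with the outcome: 233 − 131 = 102
non-users without the outcome: 688 − 102 = 586
risk, aspirin users = 131/1508 = 0.0869
risk, non-users = 102/688 = 0.1483
RR = 0.0869 / 0.1483 = 0.59

0.59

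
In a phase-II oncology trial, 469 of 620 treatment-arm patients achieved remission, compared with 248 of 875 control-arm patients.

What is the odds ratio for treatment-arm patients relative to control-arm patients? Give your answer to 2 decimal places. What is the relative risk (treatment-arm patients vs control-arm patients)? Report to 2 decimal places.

OR = (469 × 627) / (151 × 248) = 294063/37448 ≈ 7.85
risk, treatment-arm patients = 469/620 = 0.7565
risk, control-arm patients = 248/875 = 0.2834
RR = 0.7565 / 0.2834 = 2.67

OR = 7.85; RR = 2.67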